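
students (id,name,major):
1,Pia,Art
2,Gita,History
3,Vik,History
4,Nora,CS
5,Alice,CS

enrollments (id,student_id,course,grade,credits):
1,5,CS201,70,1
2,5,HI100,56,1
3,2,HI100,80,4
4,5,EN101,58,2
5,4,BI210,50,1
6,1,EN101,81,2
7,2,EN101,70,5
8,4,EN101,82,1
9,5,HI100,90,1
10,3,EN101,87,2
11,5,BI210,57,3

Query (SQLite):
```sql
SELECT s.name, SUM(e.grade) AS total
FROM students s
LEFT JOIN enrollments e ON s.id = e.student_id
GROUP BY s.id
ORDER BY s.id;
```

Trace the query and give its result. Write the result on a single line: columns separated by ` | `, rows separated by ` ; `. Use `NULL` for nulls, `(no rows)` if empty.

Pia | 81 ; Gita | 150 ; Vik | 87 ; Nora | 132 ; Alice | 331

LEFT JOIN keeps every students row; unmatched ones get NULL for enrollments columns.
Group by students.id and compute SUM(e.grade). SUM over an all-NULL group is NULL.
  1: ids {6} → SUM(e.grade)=81
  2: ids {3, 7} → SUM(e.grade)=150
  3: ids {10} → SUM(e.grade)=87
  4: ids {5, 8} → SUM(e.grade)=132
  5: ids {1, 2, 4, 9, 11} → SUM(e.grade)=331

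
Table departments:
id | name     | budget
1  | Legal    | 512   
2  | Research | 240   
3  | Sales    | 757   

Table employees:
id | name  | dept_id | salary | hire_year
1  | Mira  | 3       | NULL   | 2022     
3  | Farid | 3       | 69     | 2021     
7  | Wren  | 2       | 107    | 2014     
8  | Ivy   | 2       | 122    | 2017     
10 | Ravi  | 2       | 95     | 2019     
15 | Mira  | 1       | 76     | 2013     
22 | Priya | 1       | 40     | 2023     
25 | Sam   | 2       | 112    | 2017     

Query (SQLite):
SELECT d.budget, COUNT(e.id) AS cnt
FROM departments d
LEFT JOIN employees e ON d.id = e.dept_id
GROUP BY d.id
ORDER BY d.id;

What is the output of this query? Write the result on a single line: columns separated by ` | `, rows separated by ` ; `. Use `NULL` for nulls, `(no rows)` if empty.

LEFT JOIN keeps every departments row; unmatched ones get NULL for employees columns.
Group by departments.id and compute COUNT(e.id). COUNT(col) of an all-NULL group is 0.
  1: ids {15, 22} → COUNT(e.id)=2
  2: ids {7, 8, 10, 25} → COUNT(e.id)=4
  3: ids {1, 3} → COUNT(e.id)=2

512 | 2 ; 240 | 4 ; 757 | 2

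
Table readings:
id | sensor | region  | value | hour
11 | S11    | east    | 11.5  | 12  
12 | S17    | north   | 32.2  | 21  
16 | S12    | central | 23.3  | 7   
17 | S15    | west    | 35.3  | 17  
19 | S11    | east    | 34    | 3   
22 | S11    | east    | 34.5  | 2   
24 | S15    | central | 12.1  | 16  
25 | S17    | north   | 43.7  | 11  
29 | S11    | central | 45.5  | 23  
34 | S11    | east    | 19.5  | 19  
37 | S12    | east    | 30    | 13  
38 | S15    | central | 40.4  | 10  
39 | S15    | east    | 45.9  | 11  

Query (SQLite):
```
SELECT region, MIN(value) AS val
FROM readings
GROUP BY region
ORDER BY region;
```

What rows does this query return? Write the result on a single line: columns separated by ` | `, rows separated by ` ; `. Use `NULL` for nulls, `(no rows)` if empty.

central | 12.1 ; east | 11.5 ; north | 32.2 ; west | 35.3

Partition readings by region; compute MIN(value) within each group.
  central: ids {16, 24, 29, 38} → MIN(value)=12.1
  east: ids {11, 19, 22, 34, 37, 39} → MIN(value)=11.5
  north: ids {12, 25} → MIN(value)=32.2
  west: ids {17} → MIN(value)=35.3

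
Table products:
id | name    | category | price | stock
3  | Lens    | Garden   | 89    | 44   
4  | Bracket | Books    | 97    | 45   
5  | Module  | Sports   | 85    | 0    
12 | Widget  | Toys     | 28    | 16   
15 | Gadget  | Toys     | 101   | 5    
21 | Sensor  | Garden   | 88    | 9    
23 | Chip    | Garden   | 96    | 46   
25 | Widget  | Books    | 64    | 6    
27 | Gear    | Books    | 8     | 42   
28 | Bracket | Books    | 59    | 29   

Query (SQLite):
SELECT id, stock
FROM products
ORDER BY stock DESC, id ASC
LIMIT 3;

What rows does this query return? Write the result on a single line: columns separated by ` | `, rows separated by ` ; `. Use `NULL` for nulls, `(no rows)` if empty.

Sort by stock desc, tiebreak id asc: (46, id=23), (45, id=4), (44, id=3), (42, id=27), (29, id=28), (16, id=12) …. Take first 3.

23 | 46 ; 4 | 45 ; 3 | 44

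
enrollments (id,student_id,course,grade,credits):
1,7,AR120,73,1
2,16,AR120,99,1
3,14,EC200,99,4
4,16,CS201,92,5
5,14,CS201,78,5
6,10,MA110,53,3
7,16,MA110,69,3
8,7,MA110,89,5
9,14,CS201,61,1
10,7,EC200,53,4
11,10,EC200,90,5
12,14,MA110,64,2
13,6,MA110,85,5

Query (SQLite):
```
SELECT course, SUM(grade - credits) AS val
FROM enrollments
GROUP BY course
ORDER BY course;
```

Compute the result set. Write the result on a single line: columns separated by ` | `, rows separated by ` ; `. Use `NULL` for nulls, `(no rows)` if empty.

AR120 | 170 ; CS201 | 220 ; EC200 | 229 ; MA110 | 342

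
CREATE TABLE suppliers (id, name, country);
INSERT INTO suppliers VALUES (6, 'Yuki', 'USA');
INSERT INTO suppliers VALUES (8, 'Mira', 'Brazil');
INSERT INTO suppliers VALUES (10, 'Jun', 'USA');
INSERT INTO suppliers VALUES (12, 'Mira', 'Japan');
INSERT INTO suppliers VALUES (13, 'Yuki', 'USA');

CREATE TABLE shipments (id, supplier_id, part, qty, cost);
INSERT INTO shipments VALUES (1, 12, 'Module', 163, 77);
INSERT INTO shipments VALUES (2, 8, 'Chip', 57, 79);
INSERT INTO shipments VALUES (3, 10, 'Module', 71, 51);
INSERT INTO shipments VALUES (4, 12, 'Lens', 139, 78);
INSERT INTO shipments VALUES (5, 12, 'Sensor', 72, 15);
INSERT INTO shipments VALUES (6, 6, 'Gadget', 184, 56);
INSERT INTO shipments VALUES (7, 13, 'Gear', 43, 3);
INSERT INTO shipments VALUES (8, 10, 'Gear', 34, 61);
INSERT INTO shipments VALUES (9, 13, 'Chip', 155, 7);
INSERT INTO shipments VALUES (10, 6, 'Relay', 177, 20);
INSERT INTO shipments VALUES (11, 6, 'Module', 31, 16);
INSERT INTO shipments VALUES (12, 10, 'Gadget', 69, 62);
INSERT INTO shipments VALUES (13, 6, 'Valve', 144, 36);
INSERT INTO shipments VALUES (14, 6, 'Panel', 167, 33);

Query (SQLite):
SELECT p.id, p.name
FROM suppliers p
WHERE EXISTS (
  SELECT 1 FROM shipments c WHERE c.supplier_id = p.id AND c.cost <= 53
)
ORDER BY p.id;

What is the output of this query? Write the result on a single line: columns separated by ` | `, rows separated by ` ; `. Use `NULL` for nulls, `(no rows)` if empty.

For each suppliers row, check whether any shipments with matching supplier_id has cost <= 53.
Keep rows where that is true.

6 | Yuki ; 10 | Jun ; 12 | Mira ; 13 | Yuki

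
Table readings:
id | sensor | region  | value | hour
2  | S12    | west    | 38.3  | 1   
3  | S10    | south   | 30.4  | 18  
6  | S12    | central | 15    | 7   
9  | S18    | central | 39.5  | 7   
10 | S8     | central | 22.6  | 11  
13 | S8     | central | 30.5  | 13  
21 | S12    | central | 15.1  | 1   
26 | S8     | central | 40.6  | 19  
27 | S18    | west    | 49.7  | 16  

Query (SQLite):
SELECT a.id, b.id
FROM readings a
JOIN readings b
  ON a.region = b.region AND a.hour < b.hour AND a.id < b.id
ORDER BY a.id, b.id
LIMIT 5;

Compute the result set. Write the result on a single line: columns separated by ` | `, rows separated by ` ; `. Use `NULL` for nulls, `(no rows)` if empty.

Pairs (a,b) with same region, a.hour < b.hour, a.id < b.id.
region groups: central:{6,9,10,13,21,26} south:{3} west:{2,27}
Ordered by (a.id, b.id); first 5.

2 | 27 ; 6 | 10 ; 6 | 13 ; 6 | 26 ; 9 | 10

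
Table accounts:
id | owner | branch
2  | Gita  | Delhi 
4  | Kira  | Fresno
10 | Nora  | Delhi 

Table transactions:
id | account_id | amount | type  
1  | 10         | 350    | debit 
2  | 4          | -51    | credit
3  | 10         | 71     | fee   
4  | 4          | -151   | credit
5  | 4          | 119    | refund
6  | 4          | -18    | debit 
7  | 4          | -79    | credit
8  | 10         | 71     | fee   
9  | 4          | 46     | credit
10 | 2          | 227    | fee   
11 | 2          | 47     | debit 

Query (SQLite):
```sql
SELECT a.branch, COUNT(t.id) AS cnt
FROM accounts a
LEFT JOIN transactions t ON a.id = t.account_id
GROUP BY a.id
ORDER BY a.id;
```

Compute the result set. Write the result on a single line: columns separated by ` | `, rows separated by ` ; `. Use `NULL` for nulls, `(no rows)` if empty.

Delhi | 2 ; Fresno | 6 ; Delhi | 3

LEFT JOIN keeps every accounts row; unmatched ones get NULL for transactions columns.
Group by accounts.id and compute COUNT(t.id). COUNT(col) of an all-NULL group is 0.
  2: ids {10, 11} → COUNT(t.id)=2
  4: ids {2, 4, 5, 6, 7, 9} → COUNT(t.id)=6
  10: ids {1, 3, 8} → COUNT(t.id)=3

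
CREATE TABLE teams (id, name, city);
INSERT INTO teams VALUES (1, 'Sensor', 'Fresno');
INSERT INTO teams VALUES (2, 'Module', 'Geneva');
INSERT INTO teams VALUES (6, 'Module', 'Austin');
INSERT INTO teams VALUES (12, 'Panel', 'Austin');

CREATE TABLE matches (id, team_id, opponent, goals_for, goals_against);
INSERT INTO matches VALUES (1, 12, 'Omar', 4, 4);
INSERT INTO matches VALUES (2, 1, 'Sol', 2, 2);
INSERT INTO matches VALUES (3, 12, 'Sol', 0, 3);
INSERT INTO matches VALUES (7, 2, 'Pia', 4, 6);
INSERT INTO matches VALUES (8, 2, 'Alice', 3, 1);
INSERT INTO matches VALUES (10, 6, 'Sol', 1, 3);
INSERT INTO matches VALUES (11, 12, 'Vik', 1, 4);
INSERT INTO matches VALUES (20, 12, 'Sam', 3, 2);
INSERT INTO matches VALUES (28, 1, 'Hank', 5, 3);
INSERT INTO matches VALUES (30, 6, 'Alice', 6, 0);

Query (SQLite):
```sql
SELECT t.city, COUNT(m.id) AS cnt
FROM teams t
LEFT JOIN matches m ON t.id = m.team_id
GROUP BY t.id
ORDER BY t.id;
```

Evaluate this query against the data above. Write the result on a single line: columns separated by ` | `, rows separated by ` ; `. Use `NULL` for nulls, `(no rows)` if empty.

LEFT JOIN keeps every teams row; unmatched ones get NULL for matches columns.
Group by teams.id and compute COUNT(m.id). COUNT(col) of an all-NULL group is 0.
  1: ids {2, 28} → COUNT(m.id)=2
  2: ids {7, 8} → COUNT(m.id)=2
  6: ids {10, 30} → COUNT(m.id)=2
  12: ids {1, 3, 11, 20} → COUNT(m.id)=4

Fresno | 2 ; Geneva | 2 ; Austin | 2 ; Austin | 4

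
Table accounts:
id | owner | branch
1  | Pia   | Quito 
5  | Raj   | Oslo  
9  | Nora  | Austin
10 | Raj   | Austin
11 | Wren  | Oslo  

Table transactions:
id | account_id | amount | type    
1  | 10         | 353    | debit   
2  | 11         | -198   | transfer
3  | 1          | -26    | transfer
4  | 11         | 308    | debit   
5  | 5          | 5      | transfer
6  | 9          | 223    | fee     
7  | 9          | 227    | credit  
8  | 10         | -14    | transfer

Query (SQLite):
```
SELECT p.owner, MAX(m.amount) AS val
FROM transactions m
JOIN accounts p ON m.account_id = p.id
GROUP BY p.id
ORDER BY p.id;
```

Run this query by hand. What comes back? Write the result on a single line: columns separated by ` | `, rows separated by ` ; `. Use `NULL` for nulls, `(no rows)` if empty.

Join each transactions row to its accounts via account_id.
Group joined rows by accounts.id; compute MAX(m.amount) per group.
  1: ids {3} → MAX(m.amount)=-26
  5: ids {5} → MAX(m.amount)=5
  9: ids {6, 7} → MAX(m.amount)=227
  10: ids {1, 8} → MAX(m.amount)=353
  11: ids {2, 4} → MAX(m.amount)=308

Pia | -26 ; Raj | 5 ; Nora | 227 ; Raj | 353 ; Wren | 308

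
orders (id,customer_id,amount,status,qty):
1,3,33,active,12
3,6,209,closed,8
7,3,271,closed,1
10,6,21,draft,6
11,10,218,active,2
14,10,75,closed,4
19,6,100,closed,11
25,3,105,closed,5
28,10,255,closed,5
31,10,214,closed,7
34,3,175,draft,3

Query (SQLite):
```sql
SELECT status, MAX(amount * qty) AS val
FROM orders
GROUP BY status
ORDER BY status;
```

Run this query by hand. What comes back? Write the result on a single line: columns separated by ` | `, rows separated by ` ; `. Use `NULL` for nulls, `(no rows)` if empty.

For each row compute amount * qty.
Group by status; take MAX of the expression per group.
  active: ids {1, 11} → MAX(amount * qty)=436
  closed: ids {3, 7, 14, 19, 25, 28, 31} → MAX(amount * qty)=1672
  draft: ids {10, 34} → MAX(amount * qty)=525

active | 436 ; closed | 1672 ; draft | 525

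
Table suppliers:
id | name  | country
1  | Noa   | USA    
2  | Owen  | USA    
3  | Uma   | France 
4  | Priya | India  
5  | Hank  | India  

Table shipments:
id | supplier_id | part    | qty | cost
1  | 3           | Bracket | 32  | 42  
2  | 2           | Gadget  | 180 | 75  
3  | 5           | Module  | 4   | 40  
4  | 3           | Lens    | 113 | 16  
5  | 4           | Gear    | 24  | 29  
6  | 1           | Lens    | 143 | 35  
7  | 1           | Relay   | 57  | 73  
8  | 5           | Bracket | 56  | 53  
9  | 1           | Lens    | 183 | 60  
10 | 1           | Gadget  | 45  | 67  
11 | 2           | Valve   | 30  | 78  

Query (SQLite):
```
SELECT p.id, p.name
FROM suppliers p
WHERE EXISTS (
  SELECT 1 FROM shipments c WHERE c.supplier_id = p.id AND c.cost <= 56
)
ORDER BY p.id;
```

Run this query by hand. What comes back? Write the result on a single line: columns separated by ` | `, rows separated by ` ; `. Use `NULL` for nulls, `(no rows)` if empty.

1 | Noa ; 3 | Uma ; 4 | Priya ; 5 | Hank

For each suppliers row, check whether any shipments with matching supplier_id has cost <= 56.
Keep rows where that is true.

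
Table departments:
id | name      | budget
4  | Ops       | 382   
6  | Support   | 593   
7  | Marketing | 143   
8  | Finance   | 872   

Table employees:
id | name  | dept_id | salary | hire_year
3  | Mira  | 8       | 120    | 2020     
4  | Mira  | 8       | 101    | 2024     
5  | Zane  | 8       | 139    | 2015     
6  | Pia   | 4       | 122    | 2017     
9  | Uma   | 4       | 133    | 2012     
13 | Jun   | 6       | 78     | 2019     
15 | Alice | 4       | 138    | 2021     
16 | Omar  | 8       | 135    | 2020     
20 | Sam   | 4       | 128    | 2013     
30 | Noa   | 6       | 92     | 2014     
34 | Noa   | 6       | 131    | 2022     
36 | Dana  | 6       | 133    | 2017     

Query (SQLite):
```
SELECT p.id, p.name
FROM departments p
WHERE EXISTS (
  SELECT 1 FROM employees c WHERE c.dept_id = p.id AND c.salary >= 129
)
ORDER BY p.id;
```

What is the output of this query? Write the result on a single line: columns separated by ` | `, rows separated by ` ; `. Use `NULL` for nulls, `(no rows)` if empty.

For each departments row, check whether any employees with matching dept_id has salary >= 129.
Keep rows where that is true.

4 | Ops ; 6 | Support ; 8 | Finance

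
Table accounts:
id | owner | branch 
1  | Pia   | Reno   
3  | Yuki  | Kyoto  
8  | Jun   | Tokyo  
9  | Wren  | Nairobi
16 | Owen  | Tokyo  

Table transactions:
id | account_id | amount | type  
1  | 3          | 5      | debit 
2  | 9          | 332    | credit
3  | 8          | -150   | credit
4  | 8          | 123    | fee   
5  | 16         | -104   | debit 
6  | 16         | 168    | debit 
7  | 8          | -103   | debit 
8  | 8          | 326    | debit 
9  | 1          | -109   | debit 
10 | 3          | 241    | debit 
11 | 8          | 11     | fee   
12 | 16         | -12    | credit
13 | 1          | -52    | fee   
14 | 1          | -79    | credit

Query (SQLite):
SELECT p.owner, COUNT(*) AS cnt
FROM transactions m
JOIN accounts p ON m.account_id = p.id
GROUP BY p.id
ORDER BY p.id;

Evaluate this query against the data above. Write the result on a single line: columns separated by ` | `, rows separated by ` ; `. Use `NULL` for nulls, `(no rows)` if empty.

Join each transactions row to its accounts via account_id.
Group joined rows by accounts.id; compute COUNT(*) per group.
  1: ids {9, 13, 14} → COUNT(*)=3
  3: ids {1, 10} → COUNT(*)=2
  8: ids {3, 4, 7, 8, 11} → COUNT(*)=5
  9: ids {2} → COUNT(*)=1
  16: ids {5, 6, 12} → COUNT(*)=3

Pia | 3 ; Yuki | 2 ; Jun | 5 ; Wren | 1 ; Owen | 3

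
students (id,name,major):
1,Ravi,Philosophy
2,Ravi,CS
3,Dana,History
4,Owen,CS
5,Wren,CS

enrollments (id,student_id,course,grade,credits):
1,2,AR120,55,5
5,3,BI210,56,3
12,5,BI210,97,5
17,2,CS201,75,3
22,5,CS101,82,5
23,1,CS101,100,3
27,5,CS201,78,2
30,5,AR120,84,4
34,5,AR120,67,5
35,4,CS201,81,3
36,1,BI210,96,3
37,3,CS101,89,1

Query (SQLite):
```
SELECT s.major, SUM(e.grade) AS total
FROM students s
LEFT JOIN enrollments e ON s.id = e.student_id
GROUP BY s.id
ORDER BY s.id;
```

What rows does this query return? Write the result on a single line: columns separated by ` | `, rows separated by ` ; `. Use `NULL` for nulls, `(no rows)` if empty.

LEFT JOIN keeps every students row; unmatched ones get NULL for enrollments columns.
Group by students.id and compute SUM(e.grade). SUM over an all-NULL group is NULL.
  1: ids {23, 36} → SUM(e.grade)=196
  2: ids {1, 17} → SUM(e.grade)=130
  3: ids {5, 37} → SUM(e.grade)=145
  4: ids {35} → SUM(e.grade)=81
  5: ids {12, 22, 27, 30, 34} → SUM(e.grade)=408

Philosophy | 196 ; CS | 130 ; History | 145 ; CS | 81 ; CS | 408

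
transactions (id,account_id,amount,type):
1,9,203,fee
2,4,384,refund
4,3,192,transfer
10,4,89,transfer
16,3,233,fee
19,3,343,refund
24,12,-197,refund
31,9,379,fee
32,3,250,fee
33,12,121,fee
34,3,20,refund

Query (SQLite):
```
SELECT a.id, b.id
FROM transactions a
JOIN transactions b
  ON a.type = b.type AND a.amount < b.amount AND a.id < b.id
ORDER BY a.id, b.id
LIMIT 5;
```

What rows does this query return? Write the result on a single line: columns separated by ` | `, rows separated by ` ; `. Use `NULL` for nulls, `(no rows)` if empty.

1 | 16 ; 1 | 31 ; 1 | 32 ; 16 | 31 ; 16 | 32

Pairs (a,b) with same type, a.amount < b.amount, a.id < b.id.
type groups: fee:{1,16,31,32,33} refund:{2,19,24,34} transfer:{4,10}
Ordered by (a.id, b.id); first 5.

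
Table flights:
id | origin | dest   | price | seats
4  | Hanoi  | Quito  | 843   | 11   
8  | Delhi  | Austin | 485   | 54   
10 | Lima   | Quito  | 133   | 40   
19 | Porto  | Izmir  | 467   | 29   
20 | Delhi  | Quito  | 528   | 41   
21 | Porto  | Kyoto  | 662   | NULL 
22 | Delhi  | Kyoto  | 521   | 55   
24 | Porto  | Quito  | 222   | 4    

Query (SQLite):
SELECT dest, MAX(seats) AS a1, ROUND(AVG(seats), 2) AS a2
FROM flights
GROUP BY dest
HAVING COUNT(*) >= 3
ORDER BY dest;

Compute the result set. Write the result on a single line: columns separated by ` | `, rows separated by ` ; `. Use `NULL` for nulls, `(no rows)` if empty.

Group flights by dest.
Per group compute: MAX(seats), ROUND(AVG(seats), 2).
HAVING: drop groups with fewer than 3 rows.
  Austin: ids {8} → MAX(seats)=54, ROUND(AVG(seats), 2)=54
  Izmir: ids {19} → MAX(seats)=29, ROUND(AVG(seats), 2)=29
  Kyoto: ids {21, 22} → MAX(seats)=55, ROUND(AVG(seats), 2)=55
  Quito: ids {4, 10, 20, 24} → MAX(seats)=41, ROUND(AVG(seats), 2)=24

Quito | 41 | 24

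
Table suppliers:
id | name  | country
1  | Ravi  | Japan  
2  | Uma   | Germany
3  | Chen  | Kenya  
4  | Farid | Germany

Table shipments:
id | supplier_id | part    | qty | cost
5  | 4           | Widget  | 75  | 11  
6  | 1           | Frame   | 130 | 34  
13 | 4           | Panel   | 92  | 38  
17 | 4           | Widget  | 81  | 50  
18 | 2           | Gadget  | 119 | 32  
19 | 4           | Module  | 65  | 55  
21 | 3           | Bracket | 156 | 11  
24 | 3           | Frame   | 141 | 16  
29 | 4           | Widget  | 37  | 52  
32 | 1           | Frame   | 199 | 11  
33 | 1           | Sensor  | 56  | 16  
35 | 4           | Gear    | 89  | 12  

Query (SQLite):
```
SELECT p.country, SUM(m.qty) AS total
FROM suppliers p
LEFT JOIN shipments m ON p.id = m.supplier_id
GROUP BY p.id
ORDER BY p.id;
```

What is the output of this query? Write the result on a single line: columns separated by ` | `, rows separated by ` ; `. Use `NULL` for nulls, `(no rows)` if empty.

LEFT JOIN keeps every suppliers row; unmatched ones get NULL for shipments columns.
Group by suppliers.id and compute SUM(m.qty). SUM over an all-NULL group is NULL.
  1: ids {6, 32, 33} → SUM(m.qty)=385
  2: ids {18} → SUM(m.qty)=119
  3: ids {21, 24} → SUM(m.qty)=297
  4: ids {5, 13, 17, 19, 29, 35} → SUM(m.qty)=439

Japan | 385 ; Germany | 119 ; Kenya | 297 ; Germany | 439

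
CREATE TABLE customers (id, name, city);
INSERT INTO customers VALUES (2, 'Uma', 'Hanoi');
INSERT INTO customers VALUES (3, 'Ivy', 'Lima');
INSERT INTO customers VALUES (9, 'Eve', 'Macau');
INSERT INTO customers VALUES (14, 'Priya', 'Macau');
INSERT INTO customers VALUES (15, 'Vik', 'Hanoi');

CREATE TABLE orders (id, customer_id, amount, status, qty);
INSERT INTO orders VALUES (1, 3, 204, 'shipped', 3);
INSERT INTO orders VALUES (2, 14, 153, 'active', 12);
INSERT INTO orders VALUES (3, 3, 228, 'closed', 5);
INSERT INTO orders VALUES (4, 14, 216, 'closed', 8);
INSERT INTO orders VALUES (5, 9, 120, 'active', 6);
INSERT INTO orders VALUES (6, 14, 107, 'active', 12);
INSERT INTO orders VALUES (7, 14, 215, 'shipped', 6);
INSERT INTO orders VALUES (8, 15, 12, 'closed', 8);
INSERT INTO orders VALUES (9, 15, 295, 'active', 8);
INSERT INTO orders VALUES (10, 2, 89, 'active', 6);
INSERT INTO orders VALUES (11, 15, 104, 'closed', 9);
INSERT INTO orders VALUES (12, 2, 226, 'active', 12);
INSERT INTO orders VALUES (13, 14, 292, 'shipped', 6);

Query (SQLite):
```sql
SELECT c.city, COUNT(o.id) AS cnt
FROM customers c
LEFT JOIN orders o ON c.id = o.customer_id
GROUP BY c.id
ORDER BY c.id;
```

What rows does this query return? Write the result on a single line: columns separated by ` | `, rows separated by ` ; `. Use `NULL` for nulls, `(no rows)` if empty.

LEFT JOIN keeps every customers row; unmatched ones get NULL for orders columns.
Group by customers.id and compute COUNT(o.id). COUNT(col) of an all-NULL group is 0.
  2: ids {10, 12} → COUNT(o.id)=2
  3: ids {1, 3} → COUNT(o.id)=2
  9: ids {5} → COUNT(o.id)=1
  14: ids {2, 4, 6, 7, 13} → COUNT(o.id)=5
  15: ids {8, 9, 11} → COUNT(o.id)=3

Hanoi | 2 ; Lima | 2 ; Macau | 1 ; Macau | 5 ; Hanoi | 3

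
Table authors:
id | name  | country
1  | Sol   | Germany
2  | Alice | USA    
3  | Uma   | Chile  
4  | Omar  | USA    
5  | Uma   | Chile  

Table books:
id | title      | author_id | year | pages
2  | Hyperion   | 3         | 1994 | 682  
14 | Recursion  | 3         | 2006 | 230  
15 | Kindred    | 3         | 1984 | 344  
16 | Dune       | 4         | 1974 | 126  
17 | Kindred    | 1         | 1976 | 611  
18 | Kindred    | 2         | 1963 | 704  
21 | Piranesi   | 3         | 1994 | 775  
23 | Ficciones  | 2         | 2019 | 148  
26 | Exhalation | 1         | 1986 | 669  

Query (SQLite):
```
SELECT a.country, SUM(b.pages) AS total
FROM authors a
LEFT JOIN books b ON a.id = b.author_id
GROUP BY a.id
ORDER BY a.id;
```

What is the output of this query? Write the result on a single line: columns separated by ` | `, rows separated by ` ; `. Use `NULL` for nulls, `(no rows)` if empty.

LEFT JOIN keeps every authors row; unmatched ones get NULL for books columns.
Group by authors.id and compute SUM(b.pages). SUM over an all-NULL group is NULL.
  1: ids {17, 26} → SUM(b.pages)=1280
  2: ids {18, 23} → SUM(b.pages)=852
  3: ids {2, 14, 15, 21} → SUM(b.pages)=2031
  4: ids {16} → SUM(b.pages)=126
  5: ids {—} → SUM(b.pages)=NULL

Germany | 1280 ; USA | 852 ; Chile | 2031 ; USA | 126 ; Chile | NULL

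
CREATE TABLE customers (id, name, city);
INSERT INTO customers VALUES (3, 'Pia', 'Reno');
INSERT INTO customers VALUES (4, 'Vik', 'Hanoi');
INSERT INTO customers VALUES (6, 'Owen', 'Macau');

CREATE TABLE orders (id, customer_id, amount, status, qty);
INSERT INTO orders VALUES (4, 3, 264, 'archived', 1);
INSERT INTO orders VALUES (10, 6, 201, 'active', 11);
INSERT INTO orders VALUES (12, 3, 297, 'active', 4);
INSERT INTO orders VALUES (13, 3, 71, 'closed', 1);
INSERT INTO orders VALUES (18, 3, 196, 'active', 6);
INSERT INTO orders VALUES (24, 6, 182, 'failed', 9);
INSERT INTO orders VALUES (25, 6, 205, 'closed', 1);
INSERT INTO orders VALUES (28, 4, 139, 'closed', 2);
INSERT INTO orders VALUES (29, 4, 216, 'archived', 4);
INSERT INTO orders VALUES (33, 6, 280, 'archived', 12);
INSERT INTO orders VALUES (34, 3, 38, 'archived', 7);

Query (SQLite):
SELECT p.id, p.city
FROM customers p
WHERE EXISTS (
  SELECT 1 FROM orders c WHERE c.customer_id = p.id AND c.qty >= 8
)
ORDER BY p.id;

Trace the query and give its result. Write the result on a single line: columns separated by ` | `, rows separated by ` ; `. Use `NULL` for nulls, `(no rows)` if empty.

For each customers row, check whether any orders with matching customer_id has qty >= 8.
Keep rows where that is true.

6 | Macau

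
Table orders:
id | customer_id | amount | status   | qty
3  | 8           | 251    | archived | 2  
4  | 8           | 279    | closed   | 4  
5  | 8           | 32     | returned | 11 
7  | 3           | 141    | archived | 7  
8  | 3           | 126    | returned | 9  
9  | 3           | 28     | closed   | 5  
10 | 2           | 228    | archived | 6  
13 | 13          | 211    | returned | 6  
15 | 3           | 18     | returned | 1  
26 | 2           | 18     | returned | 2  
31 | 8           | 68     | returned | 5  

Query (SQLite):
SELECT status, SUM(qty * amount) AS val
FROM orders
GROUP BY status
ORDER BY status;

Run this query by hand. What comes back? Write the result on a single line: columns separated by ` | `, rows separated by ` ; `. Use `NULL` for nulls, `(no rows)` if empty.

archived | 2857 ; closed | 1256 ; returned | 3146

For each row compute qty * amount.
Group by status; take SUM of the expression per group.
  archived: ids {3, 7, 10} → SUM(qty * amount)=2857
  closed: ids {4, 9} → SUM(qty * amount)=1256
  returned: ids {5, 8, 13, 15, 26, 31} → SUM(qty * amount)=3146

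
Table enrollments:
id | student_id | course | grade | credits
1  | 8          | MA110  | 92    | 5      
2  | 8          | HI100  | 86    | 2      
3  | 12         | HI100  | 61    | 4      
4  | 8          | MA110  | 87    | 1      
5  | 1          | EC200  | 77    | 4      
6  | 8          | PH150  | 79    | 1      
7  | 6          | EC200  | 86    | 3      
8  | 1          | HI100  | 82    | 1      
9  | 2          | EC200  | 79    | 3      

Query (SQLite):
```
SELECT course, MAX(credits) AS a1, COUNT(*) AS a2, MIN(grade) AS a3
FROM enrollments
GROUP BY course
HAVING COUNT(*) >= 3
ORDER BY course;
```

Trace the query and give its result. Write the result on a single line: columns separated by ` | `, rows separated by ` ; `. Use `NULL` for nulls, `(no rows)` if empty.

EC200 | 4 | 3 | 77 ; HI100 | 4 | 3 | 61

Group enrollments by course.
Per group compute: MAX(credits), COUNT(*), MIN(grade).
HAVING: drop groups with fewer than 3 rows.
  EC200: ids {5, 7, 9} → MAX(credits)=4, COUNT(*)=3, MIN(grade)=77
  HI100: ids {2, 3, 8} → MAX(credits)=4, COUNT(*)=3, MIN(grade)=61
  MA110: ids {1, 4} → MAX(credits)=5, COUNT(*)=2, MIN(grade)=87
  PH150: ids {6} → MAX(credits)=1, COUNT(*)=1, MIN(grade)=79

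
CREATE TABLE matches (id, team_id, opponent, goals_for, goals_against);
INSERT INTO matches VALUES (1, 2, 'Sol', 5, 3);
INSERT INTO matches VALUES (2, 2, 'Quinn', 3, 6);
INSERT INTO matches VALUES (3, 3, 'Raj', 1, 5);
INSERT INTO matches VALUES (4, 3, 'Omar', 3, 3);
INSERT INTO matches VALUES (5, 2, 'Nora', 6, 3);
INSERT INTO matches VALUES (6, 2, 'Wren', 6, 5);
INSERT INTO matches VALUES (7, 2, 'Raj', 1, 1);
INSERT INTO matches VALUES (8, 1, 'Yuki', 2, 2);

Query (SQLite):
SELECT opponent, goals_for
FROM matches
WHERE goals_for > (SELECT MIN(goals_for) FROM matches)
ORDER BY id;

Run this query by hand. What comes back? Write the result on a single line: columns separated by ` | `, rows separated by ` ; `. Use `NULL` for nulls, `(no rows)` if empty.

Sol | 5 ; Quinn | 3 ; Omar | 3 ; Nora | 6 ; Wren | 6 ; Yuki | 2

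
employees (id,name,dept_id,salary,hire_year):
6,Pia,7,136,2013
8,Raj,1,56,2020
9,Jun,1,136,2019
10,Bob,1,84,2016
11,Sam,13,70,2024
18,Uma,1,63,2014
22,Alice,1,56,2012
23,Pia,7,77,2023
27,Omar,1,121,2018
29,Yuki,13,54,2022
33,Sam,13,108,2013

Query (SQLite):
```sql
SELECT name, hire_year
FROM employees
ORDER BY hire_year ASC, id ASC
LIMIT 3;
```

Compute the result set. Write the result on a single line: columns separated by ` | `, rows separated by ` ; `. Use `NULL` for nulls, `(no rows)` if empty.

Sort by hire_year asc, tiebreak id asc: (2012, id=22), (2013, id=6), (2013, id=33), (2014, id=18), (2016, id=10), (2018, id=27) …. Take first 3.

Alice | 2012 ; Pia | 2013 ; Sam | 2013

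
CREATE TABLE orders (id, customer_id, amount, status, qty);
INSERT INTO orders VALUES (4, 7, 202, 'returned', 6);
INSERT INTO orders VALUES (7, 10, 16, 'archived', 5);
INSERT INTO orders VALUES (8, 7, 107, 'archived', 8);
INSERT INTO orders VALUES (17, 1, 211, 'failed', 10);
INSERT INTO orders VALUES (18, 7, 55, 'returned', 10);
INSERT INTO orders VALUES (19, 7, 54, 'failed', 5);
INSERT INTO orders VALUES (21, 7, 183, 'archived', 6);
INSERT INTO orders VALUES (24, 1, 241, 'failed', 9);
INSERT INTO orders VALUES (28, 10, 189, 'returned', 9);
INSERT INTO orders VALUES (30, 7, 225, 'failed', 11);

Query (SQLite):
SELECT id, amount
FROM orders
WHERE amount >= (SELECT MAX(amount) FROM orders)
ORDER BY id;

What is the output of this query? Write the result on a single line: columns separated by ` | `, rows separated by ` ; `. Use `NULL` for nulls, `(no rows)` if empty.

Scalar subquery: MAX(amount) over all orders rows = 241.
Keep rows where amount >= that value.

24 | 241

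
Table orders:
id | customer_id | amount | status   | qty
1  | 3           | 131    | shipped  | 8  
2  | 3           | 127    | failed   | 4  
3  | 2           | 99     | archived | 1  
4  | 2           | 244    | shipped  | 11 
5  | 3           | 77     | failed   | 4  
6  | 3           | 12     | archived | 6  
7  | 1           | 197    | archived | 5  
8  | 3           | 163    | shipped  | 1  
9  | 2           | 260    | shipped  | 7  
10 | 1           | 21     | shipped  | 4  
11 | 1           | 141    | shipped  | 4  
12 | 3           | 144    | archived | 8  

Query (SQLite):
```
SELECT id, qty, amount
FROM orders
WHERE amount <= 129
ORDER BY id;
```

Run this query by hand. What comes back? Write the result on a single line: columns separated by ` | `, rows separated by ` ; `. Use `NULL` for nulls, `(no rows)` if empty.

2 | 4 | 127 ; 3 | 1 | 99 ; 5 | 4 | 77 ; 6 | 6 | 12 ; 10 | 4 | 21

amount <= 129: ids {2, 3, 5, 6, 10}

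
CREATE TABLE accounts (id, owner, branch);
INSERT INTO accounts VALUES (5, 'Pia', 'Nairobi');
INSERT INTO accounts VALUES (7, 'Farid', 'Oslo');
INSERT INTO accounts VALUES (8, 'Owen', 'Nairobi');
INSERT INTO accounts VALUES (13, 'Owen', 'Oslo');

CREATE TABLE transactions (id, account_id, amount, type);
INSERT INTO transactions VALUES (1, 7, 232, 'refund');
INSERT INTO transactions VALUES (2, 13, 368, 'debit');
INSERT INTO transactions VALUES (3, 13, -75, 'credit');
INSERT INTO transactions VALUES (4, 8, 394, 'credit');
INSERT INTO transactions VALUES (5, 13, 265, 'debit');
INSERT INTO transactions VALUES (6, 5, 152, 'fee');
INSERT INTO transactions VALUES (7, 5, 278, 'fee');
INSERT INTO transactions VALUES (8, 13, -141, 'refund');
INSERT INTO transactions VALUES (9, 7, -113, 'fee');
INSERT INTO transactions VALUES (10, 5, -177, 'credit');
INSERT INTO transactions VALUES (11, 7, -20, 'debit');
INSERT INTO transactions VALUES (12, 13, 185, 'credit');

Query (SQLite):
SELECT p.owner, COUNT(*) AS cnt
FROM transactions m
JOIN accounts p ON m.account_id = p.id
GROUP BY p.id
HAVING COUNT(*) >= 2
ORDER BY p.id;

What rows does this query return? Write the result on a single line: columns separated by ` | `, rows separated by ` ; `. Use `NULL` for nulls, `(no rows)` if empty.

Join each transactions row to its accounts via account_id.
Group joined rows by accounts.id; compute COUNT(*) per group.
HAVING: keep groups with count ≥ 2.
  5: ids {6, 7, 10} → COUNT(*)=3
  7: ids {1, 9, 11} → COUNT(*)=3
  8: ids {4} → COUNT(*)=1
  13: ids {2, 3, 5, 8, 12} → COUNT(*)=5

Pia | 3 ; Farid | 3 ; Owen | 5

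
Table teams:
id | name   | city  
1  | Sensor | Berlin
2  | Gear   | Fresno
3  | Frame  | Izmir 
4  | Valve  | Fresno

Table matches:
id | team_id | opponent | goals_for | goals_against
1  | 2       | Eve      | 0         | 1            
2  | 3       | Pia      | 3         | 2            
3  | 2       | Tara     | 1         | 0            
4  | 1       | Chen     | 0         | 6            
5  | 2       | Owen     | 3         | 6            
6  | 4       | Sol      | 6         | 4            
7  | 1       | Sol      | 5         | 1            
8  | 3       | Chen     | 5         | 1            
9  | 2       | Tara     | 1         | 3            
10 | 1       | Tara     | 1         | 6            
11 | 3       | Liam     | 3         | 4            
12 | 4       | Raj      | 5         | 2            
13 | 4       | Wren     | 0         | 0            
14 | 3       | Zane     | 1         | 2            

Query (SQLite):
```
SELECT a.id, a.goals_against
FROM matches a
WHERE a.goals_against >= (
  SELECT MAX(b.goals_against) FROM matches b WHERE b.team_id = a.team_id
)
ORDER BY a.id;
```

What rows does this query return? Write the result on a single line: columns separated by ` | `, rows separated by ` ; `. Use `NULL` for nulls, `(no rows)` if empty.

4 | 6 ; 5 | 6 ; 6 | 4 ; 10 | 6 ; 11 | 4

For each matches row a, compute MAX(goals_against) over rows sharing a.team_id.
Keep row a if a.goals_against >= that per-group MAX.
  team_id=1: MAX(goals_against) = 6
  team_id=2: MAX(goals_against) = 6
  team_id=3: MAX(goals_against) = 4
  team_id=4: MAX(goals_against) = 4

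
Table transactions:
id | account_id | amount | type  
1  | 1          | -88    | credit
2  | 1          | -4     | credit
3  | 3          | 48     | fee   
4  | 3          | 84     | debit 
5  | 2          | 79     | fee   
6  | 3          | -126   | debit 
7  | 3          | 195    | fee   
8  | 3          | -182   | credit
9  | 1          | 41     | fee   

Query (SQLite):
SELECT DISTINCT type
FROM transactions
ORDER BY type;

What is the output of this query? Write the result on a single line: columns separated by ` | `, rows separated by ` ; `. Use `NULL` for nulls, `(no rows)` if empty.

credit ; debit ; fee

Collect distinct type values from transactions.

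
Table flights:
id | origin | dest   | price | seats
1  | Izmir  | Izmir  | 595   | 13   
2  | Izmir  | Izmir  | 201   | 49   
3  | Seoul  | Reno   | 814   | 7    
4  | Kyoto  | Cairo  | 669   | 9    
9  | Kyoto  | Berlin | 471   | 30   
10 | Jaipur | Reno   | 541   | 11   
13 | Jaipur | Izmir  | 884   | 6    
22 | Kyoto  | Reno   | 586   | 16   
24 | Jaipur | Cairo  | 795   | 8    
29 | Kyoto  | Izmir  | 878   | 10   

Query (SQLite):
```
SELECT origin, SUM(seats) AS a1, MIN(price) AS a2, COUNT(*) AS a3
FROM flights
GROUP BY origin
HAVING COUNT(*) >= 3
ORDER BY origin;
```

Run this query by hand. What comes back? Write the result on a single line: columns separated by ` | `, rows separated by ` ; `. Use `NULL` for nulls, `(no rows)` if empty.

Group flights by origin.
Per group compute: SUM(seats), MIN(price), COUNT(*).
HAVING: drop groups with fewer than 3 rows.
  Izmir: ids {1, 2} → SUM(seats)=62, MIN(price)=201, COUNT(*)=2
  Jaipur: ids {10, 13, 24} → SUM(seats)=25, MIN(price)=541, COUNT(*)=3
  Kyoto: ids {4, 9, 22, 29} → SUM(seats)=65, MIN(price)=471, COUNT(*)=4
  Seoul: ids {3} → SUM(seats)=7, MIN(price)=814, COUNT(*)=1

Jaipur | 25 | 541 | 3 ; Kyoto | 65 | 471 | 4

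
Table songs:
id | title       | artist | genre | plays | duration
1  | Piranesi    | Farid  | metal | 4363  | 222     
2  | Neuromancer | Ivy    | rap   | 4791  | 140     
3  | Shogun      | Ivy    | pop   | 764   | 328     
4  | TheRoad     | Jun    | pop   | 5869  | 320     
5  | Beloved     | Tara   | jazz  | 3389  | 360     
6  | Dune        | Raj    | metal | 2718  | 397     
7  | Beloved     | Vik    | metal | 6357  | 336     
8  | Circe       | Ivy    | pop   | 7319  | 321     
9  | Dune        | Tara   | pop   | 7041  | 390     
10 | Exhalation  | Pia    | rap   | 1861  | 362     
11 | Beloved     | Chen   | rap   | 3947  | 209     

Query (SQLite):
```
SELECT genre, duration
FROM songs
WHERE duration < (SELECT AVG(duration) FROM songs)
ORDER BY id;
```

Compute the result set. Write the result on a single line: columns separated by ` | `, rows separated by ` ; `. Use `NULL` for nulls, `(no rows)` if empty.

metal | 222 ; rap | 140 ; rap | 209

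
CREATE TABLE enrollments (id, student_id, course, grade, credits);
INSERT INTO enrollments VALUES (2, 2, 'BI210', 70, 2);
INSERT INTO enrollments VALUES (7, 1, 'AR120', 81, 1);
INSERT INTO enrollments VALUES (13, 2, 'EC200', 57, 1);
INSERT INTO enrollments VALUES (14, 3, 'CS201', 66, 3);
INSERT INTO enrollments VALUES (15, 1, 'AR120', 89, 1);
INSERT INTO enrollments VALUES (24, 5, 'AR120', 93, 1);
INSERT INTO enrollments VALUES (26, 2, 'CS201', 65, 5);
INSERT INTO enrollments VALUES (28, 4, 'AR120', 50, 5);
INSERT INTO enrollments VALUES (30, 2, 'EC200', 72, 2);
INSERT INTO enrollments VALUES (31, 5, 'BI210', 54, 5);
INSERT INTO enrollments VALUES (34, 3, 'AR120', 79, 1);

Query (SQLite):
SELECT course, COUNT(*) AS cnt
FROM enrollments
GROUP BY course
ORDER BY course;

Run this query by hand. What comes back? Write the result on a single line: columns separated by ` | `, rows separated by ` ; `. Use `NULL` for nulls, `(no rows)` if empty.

AR120 | 5 ; BI210 | 2 ; CS201 | 2 ; EC200 | 2

Partition enrollments by course; compute COUNT(*) within each group.
  AR120: ids {7, 15, 24, 28, 34} → COUNT(*)=5
  BI210: ids {2, 31} → COUNT(*)=2
  CS201: ids {14, 26} → COUNT(*)=2
  EC200: ids {13, 30} → COUNT(*)=2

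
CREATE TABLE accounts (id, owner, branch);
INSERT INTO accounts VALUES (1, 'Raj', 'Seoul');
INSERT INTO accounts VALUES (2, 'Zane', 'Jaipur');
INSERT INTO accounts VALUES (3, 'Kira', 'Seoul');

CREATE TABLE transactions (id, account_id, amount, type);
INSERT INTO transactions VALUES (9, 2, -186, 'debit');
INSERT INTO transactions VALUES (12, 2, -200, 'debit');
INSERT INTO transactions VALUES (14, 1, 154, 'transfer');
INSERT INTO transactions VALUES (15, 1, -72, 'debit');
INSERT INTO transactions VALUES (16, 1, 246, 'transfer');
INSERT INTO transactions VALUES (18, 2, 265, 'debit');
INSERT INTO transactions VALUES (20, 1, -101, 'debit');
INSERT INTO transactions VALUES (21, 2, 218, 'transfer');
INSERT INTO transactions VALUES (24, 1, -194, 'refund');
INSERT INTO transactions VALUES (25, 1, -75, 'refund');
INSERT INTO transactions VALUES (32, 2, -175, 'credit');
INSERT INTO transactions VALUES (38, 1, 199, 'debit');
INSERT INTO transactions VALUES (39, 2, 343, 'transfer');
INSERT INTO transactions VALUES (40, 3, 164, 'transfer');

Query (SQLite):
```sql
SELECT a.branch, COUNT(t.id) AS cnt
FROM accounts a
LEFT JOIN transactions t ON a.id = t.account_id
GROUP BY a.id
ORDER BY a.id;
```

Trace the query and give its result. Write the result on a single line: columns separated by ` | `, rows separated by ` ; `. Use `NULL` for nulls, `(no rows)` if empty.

LEFT JOIN keeps every accounts row; unmatched ones get NULL for transactions columns.
Group by accounts.id and compute COUNT(t.id). COUNT(col) of an all-NULL group is 0.
  1: ids {14, 15, 16, 20, 24, 25, 38} → COUNT(t.id)=7
  2: ids {9, 12, 18, 21, 32, 39} → COUNT(t.id)=6
  3: ids {40} → COUNT(t.id)=1

Seoul | 7 ; Jaipur | 6 ; Seoul | 1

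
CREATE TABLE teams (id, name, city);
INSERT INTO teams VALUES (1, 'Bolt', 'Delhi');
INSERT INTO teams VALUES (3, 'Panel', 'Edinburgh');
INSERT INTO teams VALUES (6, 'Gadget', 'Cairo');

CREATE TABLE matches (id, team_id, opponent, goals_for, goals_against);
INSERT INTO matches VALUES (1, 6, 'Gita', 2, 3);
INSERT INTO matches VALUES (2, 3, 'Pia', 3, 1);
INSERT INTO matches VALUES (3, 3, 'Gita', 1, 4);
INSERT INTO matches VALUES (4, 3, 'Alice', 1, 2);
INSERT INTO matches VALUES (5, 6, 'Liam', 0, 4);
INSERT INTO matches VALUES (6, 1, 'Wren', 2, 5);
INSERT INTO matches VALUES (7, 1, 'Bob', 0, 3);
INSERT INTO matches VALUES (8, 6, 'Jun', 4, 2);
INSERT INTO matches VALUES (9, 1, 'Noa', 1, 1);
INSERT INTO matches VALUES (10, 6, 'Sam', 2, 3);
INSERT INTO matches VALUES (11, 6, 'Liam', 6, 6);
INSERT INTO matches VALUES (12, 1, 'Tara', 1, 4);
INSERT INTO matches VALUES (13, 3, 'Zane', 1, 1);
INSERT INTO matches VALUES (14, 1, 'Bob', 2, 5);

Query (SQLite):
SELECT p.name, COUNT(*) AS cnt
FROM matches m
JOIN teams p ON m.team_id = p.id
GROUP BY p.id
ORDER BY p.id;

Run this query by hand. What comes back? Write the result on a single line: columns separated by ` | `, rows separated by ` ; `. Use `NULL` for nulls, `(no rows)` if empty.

Bolt | 5 ; Panel | 4 ; Gadget | 5

Join each matches row to its teams via team_id.
Group joined rows by teams.id; compute COUNT(*) per group.
  1: ids {6, 7, 9, 12, 14} → COUNT(*)=5
  3: ids {2, 3, 4, 13} → COUNT(*)=4
  6: ids {1, 5, 8, 10, 11} → COUNT(*)=5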